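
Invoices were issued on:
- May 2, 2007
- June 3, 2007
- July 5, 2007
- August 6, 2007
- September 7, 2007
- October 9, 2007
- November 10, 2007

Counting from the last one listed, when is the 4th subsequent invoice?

March 17, 2008

Gaps between consecutive events: 32, 32, 32, 32, 32, 32 days — a constant 32-day interval.
November 10, 2007 + 32 days = December 12, 2007.
December 12, 2007 + 32 days = January 13, 2008.
January 13, 2008 + 32 days = February 14, 2008.
February 14, 2008 + 32 days = March 17, 2008.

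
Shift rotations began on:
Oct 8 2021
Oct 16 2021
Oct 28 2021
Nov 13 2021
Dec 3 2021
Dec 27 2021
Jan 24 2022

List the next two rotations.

Feb 25 2022, Apr 2 2022

Gaps: 8, 12, 16, 20, 24, 28 days — each gap is 4 larger than the previous one.
Next gap: 32 days. Jan 24 2022 + 32 days = Feb 25 2022.
Next gap: 36 days. Feb 25 2022 + 36 days = Apr 2 2022.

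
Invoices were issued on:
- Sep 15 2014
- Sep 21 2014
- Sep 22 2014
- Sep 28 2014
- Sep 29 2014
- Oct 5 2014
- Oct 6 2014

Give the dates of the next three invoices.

Every event lands on a Monday or Sunday (gaps cycle 6, 1, 6, 1, 6, 1).
So the schedule is: every Monday and Sunday.
Next Sunday: Oct 12 2014.
The following Monday is Oct 13 2014.
The following Sunday is Oct 19 2014.

Oct 12 2014, Oct 13 2014, Oct 19 2014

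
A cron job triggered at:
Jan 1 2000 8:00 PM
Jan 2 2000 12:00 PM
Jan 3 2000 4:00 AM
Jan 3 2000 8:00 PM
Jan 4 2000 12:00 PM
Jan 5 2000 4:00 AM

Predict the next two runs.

The interval is a steady 16 hours (16, 16, 16, 16, 16).
Jan 5 2000 4:00 AM + 16 h = Jan 5 2000 8:00 PM.
Jan 5 2000 8:00 PM + 16 h = Jan 6 2000 12:00 PM.

Jan 5 2000 8:00 PM, Jan 6 2000 12:00 PM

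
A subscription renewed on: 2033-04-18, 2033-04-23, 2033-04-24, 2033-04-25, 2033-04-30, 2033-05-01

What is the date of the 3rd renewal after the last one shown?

2033-05-08

Every event lands on a Monday or Saturday or Sunday (gaps cycle 5, 1, 1, 5, 1).
So the schedule is: every Monday, Saturday and Sunday.
Next Monday: 2033-05-02.
The following Saturday is 2033-05-07.
The following Sunday is 2033-05-08.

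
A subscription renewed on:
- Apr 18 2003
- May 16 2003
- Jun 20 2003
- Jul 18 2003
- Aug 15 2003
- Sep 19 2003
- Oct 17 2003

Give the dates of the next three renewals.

Nov 21 2003, Dec 19 2003, Jan 16 2004

These are Fridays at 28- or 35-day spacing (28, 35, 28, 28, 35, 28).
The pattern: 3rd Friday of the month.
3rd Friday of November 2003: Nov 21 2003.
December 2003 — 3rd Friday is Dec 19 2003.
January 2004 — 3rd Friday is Jan 16 2004.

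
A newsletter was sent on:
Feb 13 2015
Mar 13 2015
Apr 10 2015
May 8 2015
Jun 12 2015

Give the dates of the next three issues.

Gaps: 28, 28, 28, 35 days — a mix of 28 and 35. Every date is a Friday.
Each is the 2nd Friday of its month.
2nd Friday of July 2015: Jul 10 2015.
2nd Friday of August 2015: Aug 14 2015.
September 2015 — 2nd Friday is Sep 11 2015.

Jul 10 2015, Aug 14 2015, Sep 11 2015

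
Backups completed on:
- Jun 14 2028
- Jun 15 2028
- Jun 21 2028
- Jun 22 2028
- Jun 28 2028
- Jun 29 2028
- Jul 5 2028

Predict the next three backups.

Every event lands on a Wednesday or Thursday (gaps cycle 1, 6, 1, 6, 1, 6).
So the schedule is: every Wednesday and Thursday.
Next Thursday: Jul 6 2028.
Next Wednesday: Jul 12 2028.
The following Thursday is Jul 13 2028.

Jul 6 2028, Jul 12 2028, Jul 13 2028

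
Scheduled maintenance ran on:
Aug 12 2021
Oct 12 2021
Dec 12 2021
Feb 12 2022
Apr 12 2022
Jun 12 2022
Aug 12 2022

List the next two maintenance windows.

Each date is the 12th; the gaps (61, 61, 62, 59, 61, 61) track the month lengths.
The rule is the 12th of every 2 months.
Next: October 2022 → Oct 12 2022.
December 2022: Dec 12 2022.

Oct 12 2022, Dec 12 2022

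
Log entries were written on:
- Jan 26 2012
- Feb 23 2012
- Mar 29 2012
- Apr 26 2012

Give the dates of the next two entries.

May 31 2012, Jun 28 2012

All Thursdays; the gaps (28, 35, 28) vary with month length.
This is the last Thursday of each month.
May 2012 ends with Thursday May 31 2012.
June 2012 ends with Thursday Jun 28 2012.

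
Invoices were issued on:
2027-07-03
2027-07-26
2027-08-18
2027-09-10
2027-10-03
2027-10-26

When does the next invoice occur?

Every event comes 23 days after the last (23, 23, 23, 23, 23).
2027-10-26 + 23 days = 2027-11-18.

2027-11-18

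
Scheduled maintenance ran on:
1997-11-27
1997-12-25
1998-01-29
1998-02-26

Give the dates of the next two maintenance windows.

1998-03-26, 1998-04-30

These are Thursdays with 28, 35, 28-day gaps.
Each is the final Thursday of its month — 1998-01-29 is past the 28th, so '4th Thursday' doesn't fit.
March 1998 ends with Thursday 1998-03-26.
Last Thursday of April 1998: 1998-04-30.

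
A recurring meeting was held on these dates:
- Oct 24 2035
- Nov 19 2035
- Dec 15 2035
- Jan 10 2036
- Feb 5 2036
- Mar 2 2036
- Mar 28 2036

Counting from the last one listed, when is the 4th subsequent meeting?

Gaps between consecutive events: 26, 26, 26, 26, 26, 26 days — a constant 26-day interval.
Mar 28 2036 + 26 days = Apr 23 2036.
Apr 23 2036 + 26 days = May 19 2036.
May 19 2036 + 26 days = Jun 14 2036.
Jun 14 2036 + 26 days = Jul 10 2036.

Jul 10 2036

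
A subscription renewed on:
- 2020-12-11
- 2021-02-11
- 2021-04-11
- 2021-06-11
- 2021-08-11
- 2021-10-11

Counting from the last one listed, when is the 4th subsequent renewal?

Gaps: 62, 59, 61, 61, 61 days — not constant. Every event is on the 11th of the month.
Pattern: the 11th of every 2 months.
December 2021: 2021-12-11.
February 2022: 2022-02-11.
April 2022: 2022-04-11.
Next: June 2022 → 2022-06-11.

2022-06-11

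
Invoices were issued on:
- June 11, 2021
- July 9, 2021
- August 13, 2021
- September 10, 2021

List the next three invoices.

These are Fridays at 28- or 35-day spacing (28, 35, 28).
The pattern: 2nd Friday of the month.
October 2021 — 2nd Friday is October 8, 2021.
November 2021 — 2nd Friday is November 12, 2021.
December 2021 — 2nd Friday is December 10, 2021.

October 8, 2021; November 12, 2021; December 10, 2021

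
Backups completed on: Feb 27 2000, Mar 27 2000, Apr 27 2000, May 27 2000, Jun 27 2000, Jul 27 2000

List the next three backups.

Aug 27 2000, Sep 27 2000, Oct 27 2000

Gaps: 29, 31, 30, 31, 30 days — not constant. Every event is on the 27th of the month.
Pattern: the 27th of each month.
August 2000: Aug 27 2000.
Next: September 2000 → Sep 27 2000.
Next: October 2000 → Oct 27 2000.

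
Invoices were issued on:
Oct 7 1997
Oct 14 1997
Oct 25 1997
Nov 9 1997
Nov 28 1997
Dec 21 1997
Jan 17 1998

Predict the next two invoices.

Feb 17 1998, Mar 24 1998

The spacing grows by 4 each time: 7, 11, 15, 19, 23, 27 days.
Next gap: 31 days. Jan 17 1998 + 31 days = Feb 17 1998.
Next gap: 35 days. Feb 17 1998 + 35 days = Mar 24 1998.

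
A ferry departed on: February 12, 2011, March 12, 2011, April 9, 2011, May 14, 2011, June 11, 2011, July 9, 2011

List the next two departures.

August 13, 2011; September 10, 2011

These are Saturdays at 28- or 35-day spacing (28, 28, 35, 28, 28).
The pattern: 2nd Saturday of the month.
2nd Saturday of August 2011: August 13, 2011.
September 2011 — 2nd Saturday is September 10, 2011.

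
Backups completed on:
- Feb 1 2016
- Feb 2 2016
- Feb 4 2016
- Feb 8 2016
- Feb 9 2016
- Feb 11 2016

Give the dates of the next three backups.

Feb 15 2016, Feb 16 2016, Feb 18 2016

The gap pattern 1, 2, 4, 1, 2 repeats every 3 events.
These are the Mondays, Tuesdays and Thursdays of each week.
Next Monday: Feb 15 2016.
Next Tuesday: Feb 16 2016.
Next Thursday: Feb 18 2016.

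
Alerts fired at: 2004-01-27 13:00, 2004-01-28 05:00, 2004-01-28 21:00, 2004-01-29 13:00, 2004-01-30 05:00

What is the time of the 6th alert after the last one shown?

2004-02-03 05:00

Spacing: 16, 16, 16, 16 h — constant 16 h.
2004-01-30 05:00 + 16 h = 2004-01-30 21:00.
2004-01-30 21:00 + 16 h = 2004-01-31 13:00.
2004-01-31 13:00 + 16 h = 2004-02-01 05:00.
2004-02-01 05:00 + 16 h = 2004-02-01 21:00.
2004-02-01 21:00 + 16 h = 2004-02-02 13:00.
2004-02-02 13:00 + 16 h = 2004-02-03 05:00.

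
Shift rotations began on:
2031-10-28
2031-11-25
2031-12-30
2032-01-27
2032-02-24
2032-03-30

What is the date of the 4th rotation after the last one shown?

Every date is a Tuesday; gaps 28, 35, 28, 28, 35 days.
Each is the last Tuesday of its month (at least one falls on the 29th or later, ruling out '4th Tuesday').
Last Tuesday of April 2032: 2032-04-27.
May 2032 ends with Tuesday 2032-05-25.
June 2032 ends with Tuesday 2032-06-29.
July 2032 ends with Tuesday 2032-07-27.

2032-07-27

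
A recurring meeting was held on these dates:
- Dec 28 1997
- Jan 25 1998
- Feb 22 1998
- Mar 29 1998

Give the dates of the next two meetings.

Every date is a Sunday; gaps 28, 28, 35 days.
Each is the last Sunday of its month (at least one falls on the 29th or later, ruling out '4th Sunday').
Last Sunday of April 1998: Apr 26 1998.
May 1998 ends with Sunday May 31 1998.

Apr 26 1998, May 31 1998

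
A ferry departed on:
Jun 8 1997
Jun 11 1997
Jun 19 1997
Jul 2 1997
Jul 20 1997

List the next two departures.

Aug 12 1997, Sep 9 1997

The spacing grows by 5 each time: 3, 8, 13, 18 days.
Next gap: 23 days. Jul 20 1997 + 23 days = Aug 12 1997.
Next gap: 28 days. Aug 12 1997 + 28 days = Sep 9 1997.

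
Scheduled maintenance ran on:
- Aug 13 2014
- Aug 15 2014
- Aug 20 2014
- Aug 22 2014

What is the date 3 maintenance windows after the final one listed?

Sep 3 2014

Gaps: 2, 5, 2 days — not constant, but cyclic with period 2.
The events fall on every Wednesday and Friday.
Next Wednesday: Aug 27 2014.
Next Friday: Aug 29 2014.
The following Wednesday is Sep 3 2014.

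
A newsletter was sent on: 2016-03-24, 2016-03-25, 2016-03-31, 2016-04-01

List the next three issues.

The gap pattern 1, 6, 1 repeats every 2 events.
These are the Thursdays and Fridays of each week.
The following Thursday is 2016-04-07.
The following Friday is 2016-04-08.
Next Thursday: 2016-04-14.

2016-04-07, 2016-04-08, 2016-04-14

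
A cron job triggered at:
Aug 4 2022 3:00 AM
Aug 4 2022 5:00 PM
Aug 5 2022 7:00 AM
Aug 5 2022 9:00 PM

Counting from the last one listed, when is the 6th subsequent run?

Aug 9 2022 9:00 AM

Spacing: 14, 14, 14 h — constant 14 h.
Aug 5 2022 9:00 PM + 14 h = Aug 6 2022 11:00 AM.
Aug 6 2022 11:00 AM + 14 h = Aug 7 2022 1:00 AM.
Aug 7 2022 1:00 AM + 14 h = Aug 7 2022 3:00 PM.
Aug 7 2022 3:00 PM + 14 h = Aug 8 2022 5:00 AM.
Aug 8 2022 5:00 AM + 14 h = Aug 8 2022 7:00 PM.
Aug 8 2022 7:00 PM + 14 h = Aug 9 2022 9:00 AM.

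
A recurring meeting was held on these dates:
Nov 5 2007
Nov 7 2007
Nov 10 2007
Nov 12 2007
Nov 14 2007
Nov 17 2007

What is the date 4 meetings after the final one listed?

Every event lands on a Monday or Wednesday or Saturday (gaps cycle 2, 3, 2, 2, 3).
So the schedule is: every Monday, Wednesday and Saturday.
Next Monday: Nov 19 2007.
Next Wednesday: Nov 21 2007.
Next Saturday: Nov 24 2007.
Next Monday: Nov 26 2007.

Nov 26 2007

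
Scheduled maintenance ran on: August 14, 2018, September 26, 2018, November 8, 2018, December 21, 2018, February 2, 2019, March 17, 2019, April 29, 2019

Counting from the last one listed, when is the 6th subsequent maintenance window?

The spacing is 43, 43, 43, 43, 43, 43 days — always 43 days.
April 29, 2019 + 43 days = June 11, 2019.
June 11, 2019 + 43 days = July 24, 2019.
July 24, 2019 + 43 days = September 5, 2019.
September 5, 2019 + 43 days = October 18, 2019.
October 18, 2019 + 43 days = November 30, 2019.
November 30, 2019 + 43 days = January 12, 2020.

January 12, 2020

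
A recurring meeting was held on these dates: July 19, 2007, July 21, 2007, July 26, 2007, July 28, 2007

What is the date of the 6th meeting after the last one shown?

August 18, 2007

The gap pattern 2, 5, 2 repeats every 2 events.
These are the Thursdays and Saturdays of each week.
Next Thursday: August 2, 2007.
The following Saturday is August 4, 2007.
The following Thursday is August 9, 2007.
Next Saturday: August 11, 2007.
Next Thursday: August 16, 2007.
Next Saturday: August 18, 2007.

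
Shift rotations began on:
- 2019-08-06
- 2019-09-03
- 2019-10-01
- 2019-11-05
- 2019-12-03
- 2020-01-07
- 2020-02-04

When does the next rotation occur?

2020-03-03

Gaps: 28, 28, 35, 28, 35, 28 days — a mix of 28 and 35. Every date is a Tuesday.
Each is the 1st Tuesday of its month.
1st Tuesday of March 2020: 2020-03-03.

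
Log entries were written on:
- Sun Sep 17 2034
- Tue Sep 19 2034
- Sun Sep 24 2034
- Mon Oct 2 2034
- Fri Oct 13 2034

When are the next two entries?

Intervals are 2, 5, 8, 11 days — an arithmetic progression with common difference 3.
Next gap: 14 days. Fri Oct 13 2034 + 14 days = Fri Oct 27 2034.
Next gap: 17 days. Fri Oct 27 2034 + 17 days = Mon Nov 13 2034.

Fri Oct 27 2034, Mon Nov 13 2034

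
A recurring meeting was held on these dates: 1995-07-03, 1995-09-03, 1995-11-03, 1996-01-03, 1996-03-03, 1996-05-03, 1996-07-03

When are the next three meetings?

1996-09-03, 1996-11-03, 1997-01-03

Each date is the 3rd; the gaps (62, 61, 61, 60, 61, 61) track the month lengths.
The rule is the 3rd of every 2 months.
September 1996: 1996-09-03.
November 1996: 1996-11-03.
Next: January 1997 → 1997-01-03.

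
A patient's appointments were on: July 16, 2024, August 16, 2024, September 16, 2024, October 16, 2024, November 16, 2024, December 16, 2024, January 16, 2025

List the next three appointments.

The day-of-month is always 16 (31, 31, 30, 31, 30, 31 days between events).
So this recurs on the 16th of each month.
Next: February 2025 → February 16, 2025.
Next: March 2025 → March 16, 2025.
Next: April 2025 → April 16, 2025.

February 16, 2025; March 16, 2025; April 16, 2025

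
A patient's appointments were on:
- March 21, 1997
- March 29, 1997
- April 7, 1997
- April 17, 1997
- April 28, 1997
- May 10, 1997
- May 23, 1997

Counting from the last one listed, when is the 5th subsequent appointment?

Gaps: 8, 9, 10, 11, 12, 13 days — each gap is 1 larger than the previous one.
Next gap: 14 days. May 23, 1997 + 14 days = June 6, 1997.
Next gap: 15 days. June 6, 1997 + 15 days = June 21, 1997.
Next gap: 16 days. June 21, 1997 + 16 days = July 7, 1997.
Next gap: 17 days. July 7, 1997 + 17 days = July 24, 1997.
Next gap: 18 days. July 24, 1997 + 18 days = August 11, 1997.

August 11, 1997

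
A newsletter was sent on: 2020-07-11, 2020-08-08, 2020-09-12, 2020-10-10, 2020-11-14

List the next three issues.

Gaps: 28, 35, 28, 35 days — a mix of 28 and 35. Every date is a Saturday.
Each is the 2nd Saturday of its month.
2nd Saturday of December 2020: 2020-12-12.
January 2021 — 2nd Saturday is 2021-01-09.
2nd Saturday of February 2021: 2021-02-13.

2020-12-12, 2021-01-09, 2021-02-13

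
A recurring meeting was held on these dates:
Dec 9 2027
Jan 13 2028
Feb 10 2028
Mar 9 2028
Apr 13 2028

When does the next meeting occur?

These are Thursdays at 28- or 35-day spacing (35, 28, 28, 35).
The pattern: 2nd Thursday of the month.
2nd Thursday of May 2028: May 11 2028.

May 11 2028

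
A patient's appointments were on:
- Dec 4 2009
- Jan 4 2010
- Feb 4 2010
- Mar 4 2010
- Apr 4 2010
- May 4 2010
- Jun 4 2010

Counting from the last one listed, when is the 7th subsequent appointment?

Gaps: 31, 31, 28, 31, 30, 31 days — not constant. Every event is on the 4th of the month.
Pattern: the 4th of each month.
July 2010: Jul 4 2010.
August 2010: Aug 4 2010.
Next: September 2010 → Sep 4 2010.
Next: October 2010 → Oct 4 2010.
November 2010: Nov 4 2010.
December 2010: Dec 4 2010.
January 2011: Jan 4 2011.

Jan 4 2011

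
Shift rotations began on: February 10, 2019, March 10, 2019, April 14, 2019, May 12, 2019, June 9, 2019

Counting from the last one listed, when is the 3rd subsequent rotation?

September 8, 2019

All dates are Sundays, 28, 35, 28, 28 days apart.
Specifically, the 2nd Sunday of each month.
July 2019 — 2nd Sunday is July 14, 2019.
August 2019 — 2nd Sunday is August 11, 2019.
2nd Sunday of September 2019: September 8, 2019.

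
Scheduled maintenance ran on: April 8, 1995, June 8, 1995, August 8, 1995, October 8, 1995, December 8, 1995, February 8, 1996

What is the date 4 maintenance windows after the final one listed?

The day-of-month is always 8 (61, 61, 61, 61, 62 days between events).
So this recurs on the 8th of every 2 months.
Next: April 1996 → April 8, 1996.
Next: June 1996 → June 8, 1996.
Next: August 1996 → August 8, 1996.
October 1996: October 8, 1996.

October 8, 1996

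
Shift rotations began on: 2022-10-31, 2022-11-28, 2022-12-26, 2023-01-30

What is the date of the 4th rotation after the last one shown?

All Mondays; the gaps (28, 28, 35) vary with month length.
This is the last Monday of each month.
February 2023 ends with Monday 2023-02-27.
Last Monday of March 2023: 2023-03-27.
Last Monday of April 2023: 2023-04-24.
May 2023 ends with Monday 2023-05-29.

2023-05-29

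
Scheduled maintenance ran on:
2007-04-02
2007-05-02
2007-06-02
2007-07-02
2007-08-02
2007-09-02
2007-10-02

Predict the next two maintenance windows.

The day-of-month is always 2 (30, 31, 30, 31, 31, 30 days between events).
So this recurs on the 2nd of each month.
November 2007: 2007-11-02.
Next: December 2007 → 2007-12-02.

2007-11-02, 2007-12-02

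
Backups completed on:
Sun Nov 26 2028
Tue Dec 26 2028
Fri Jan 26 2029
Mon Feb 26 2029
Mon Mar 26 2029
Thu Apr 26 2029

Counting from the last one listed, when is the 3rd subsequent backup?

Thu Jul 26 2029

Gaps: 30, 31, 31, 28, 31 days — not constant. Every event is on the 26th of the month.
Pattern: the 26th of each month.
May 2029: Sat May 26 2029.
June 2029: Tue Jun 26 2029.
Next: July 2029 → Thu Jul 26 2029.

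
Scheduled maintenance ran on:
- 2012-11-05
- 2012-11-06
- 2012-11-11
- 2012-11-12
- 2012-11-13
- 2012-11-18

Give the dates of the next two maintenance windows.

2012-11-19, 2012-11-20

Every event lands on a Monday or Tuesday or Sunday (gaps cycle 1, 5, 1, 1, 5).
So the schedule is: every Monday, Tuesday and Sunday.
The following Monday is 2012-11-19.
The following Tuesday is 2012-11-20.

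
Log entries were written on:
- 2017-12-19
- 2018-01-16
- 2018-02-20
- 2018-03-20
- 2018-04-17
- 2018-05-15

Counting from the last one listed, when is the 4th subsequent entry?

2018-09-18

Gaps: 28, 35, 28, 28, 28 days — a mix of 28 and 35. Every date is a Tuesday.
Each is the 3rd Tuesday of its month.
June 2018 — 3rd Tuesday is 2018-06-19.
July 2018 — 3rd Tuesday is 2018-07-17.
3rd Tuesday of August 2018: 2018-08-21.
September 2018 — 3rd Tuesday is 2018-09-18.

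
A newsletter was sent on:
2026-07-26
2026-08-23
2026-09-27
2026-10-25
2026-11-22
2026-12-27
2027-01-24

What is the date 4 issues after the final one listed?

Gaps: 28, 35, 28, 28, 35, 28 days — a mix of 28 and 35. Every date is a Sunday.
Each is the 4th Sunday of its month.
4th Sunday of February 2027: 2027-02-28.
4th Sunday of March 2027: 2027-03-28.
4th Sunday of April 2027: 2027-04-25.
May 2027 — 4th Sunday is 2027-05-23.

2027-05-23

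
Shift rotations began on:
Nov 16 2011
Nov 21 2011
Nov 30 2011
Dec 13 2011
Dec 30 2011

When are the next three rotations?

The spacing grows by 4 each time: 5, 9, 13, 17 days.
Next gap: 21 days. Dec 30 2011 + 21 days = Jan 20 2012.
Next gap: 25 days. Jan 20 2012 + 25 days = Feb 14 2012.
Next gap: 29 days. Feb 14 2012 + 29 days = Mar 14 2012.

Jan 20 2012, Feb 14 2012, Mar 14 2012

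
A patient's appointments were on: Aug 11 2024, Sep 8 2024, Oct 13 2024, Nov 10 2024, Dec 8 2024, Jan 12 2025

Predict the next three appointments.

Feb 9 2025, Mar 9 2025, Apr 13 2025

Gaps: 28, 35, 28, 28, 35 days — a mix of 28 and 35. Every date is a Sunday.
Each is the 2nd Sunday of its month.
2nd Sunday of February 2025: Feb 9 2025.
March 2025 — 2nd Sunday is Mar 9 2025.
April 2025 — 2nd Sunday is Apr 13 2025.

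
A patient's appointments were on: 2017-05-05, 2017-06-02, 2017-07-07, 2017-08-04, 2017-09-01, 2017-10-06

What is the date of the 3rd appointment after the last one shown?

Gaps: 28, 35, 28, 28, 35 days — a mix of 28 and 35. Every date is a Friday.
Each is the 1st Friday of its month.
1st Friday of November 2017: 2017-11-03.
December 2017 — 1st Friday is 2017-12-01.
January 2018 — 1st Friday is 2018-01-05.

2018-01-05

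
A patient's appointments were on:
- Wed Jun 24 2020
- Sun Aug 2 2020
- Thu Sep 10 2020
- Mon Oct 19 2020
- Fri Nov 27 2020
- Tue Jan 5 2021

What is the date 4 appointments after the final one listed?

Every event comes 39 days after the last (39, 39, 39, 39, 39).
Tue Jan 5 2021 + 39 days = Sat Feb 13 2021.
Sat Feb 13 2021 + 39 days = Wed Mar 24 2021.
Wed Mar 24 2021 + 39 days = Sun May 2 2021.
Sun May 2 2021 + 39 days = Thu Jun 10 2021.

Thu Jun 10 2021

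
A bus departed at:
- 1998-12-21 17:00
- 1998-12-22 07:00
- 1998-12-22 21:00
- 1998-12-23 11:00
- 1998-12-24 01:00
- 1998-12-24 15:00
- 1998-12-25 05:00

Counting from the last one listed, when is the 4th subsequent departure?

Spacing: 14, 14, 14, 14, 14, 14 h — constant 14 h.
1998-12-25 05:00 + 14 h = 1998-12-25 19:00.
1998-12-25 19:00 + 14 h = 1998-12-26 09:00.
1998-12-26 09:00 + 14 h = 1998-12-26 23:00.
1998-12-26 23:00 + 14 h = 1998-12-27 13:00.

1998-12-27 13:00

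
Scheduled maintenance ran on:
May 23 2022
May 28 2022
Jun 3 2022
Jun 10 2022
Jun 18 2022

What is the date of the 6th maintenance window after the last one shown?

Intervals are 5, 6, 7, 8 days — an arithmetic progression with common difference 1.
Next gap: 9 days. Jun 18 2022 + 9 days = Jun 27 2022.
Next gap: 10 days. Jun 27 2022 + 10 days = Jul 7 2022.
Next gap: 11 days. Jul 7 2022 + 11 days = Jul 18 2022.
Next gap: 12 days. Jul 18 2022 + 12 days = Jul 30 2022.
Next gap: 13 days. Jul 30 2022 + 13 days = Aug 12 2022.
Next gap: 14 days. Aug 12 2022 + 14 days = Aug 26 2022.

Aug 26 2022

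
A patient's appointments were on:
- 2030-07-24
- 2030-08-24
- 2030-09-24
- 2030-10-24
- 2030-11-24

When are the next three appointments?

Gaps: 31, 31, 30, 31 days — not constant. Every event is on the 24th of the month.
Pattern: the 24th of each month.
Next: December 2030 → 2030-12-24.
January 2031: 2031-01-24.
February 2031: 2031-02-24.

2030-12-24, 2031-01-24, 2031-02-24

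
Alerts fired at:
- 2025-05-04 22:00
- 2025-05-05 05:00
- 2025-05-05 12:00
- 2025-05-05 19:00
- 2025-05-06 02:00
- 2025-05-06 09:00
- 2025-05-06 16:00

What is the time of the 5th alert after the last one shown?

2025-05-08 03:00

Spacing: 7, 7, 7, 7, 7, 7 h — constant 7 h.
2025-05-06 16:00 + 7 h = 2025-05-06 23:00.
2025-05-06 23:00 + 7 h = 2025-05-07 06:00.
2025-05-07 06:00 + 7 h = 2025-05-07 13:00.
2025-05-07 13:00 + 7 h = 2025-05-07 20:00.
2025-05-07 20:00 + 7 h = 2025-05-08 03:00.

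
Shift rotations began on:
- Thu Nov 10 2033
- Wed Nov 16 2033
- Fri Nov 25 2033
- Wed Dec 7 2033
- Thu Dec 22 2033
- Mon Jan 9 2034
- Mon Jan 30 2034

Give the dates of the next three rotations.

Thu Feb 23 2034, Wed Mar 22 2034, Fri Apr 21 2034

Intervals are 6, 9, 12, 15, 18, 21 days — an arithmetic progression with common difference 3.
Next gap: 24 days. Mon Jan 30 2034 + 24 days = Thu Feb 23 2034.
Next gap: 27 days. Thu Feb 23 2034 + 27 days = Wed Mar 22 2034.
Next gap: 30 days. Wed Mar 22 2034 + 30 days = Fri Apr 21 2034.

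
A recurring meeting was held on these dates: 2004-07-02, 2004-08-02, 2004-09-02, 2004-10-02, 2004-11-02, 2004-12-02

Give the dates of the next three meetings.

2005-01-02, 2005-02-02, 2005-03-02

The day-of-month is always 2 (31, 31, 30, 31, 30 days between events).
So this recurs on the 2nd of each month.
Next: January 2005 → 2005-01-02.
Next: February 2005 → 2005-02-02.
March 2005: 2005-03-02.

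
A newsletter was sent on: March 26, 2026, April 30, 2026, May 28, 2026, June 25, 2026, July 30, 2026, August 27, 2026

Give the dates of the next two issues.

September 24, 2026; October 29, 2026

Every date is a Thursday; gaps 35, 28, 28, 35, 28 days.
Each is the last Thursday of its month (at least one falls on the 29th or later, ruling out '4th Thursday').
Last Thursday of September 2026: September 24, 2026.
Last Thursday of October 2026: October 29, 2026.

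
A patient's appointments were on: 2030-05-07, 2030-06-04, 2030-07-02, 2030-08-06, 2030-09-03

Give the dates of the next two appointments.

All dates are Tuesdays, 28, 28, 35, 28 days apart.
Specifically, the 1st Tuesday of each month.
October 2030 — 1st Tuesday is 2030-10-01.
1st Tuesday of November 2030: 2030-11-05.

2030-10-01, 2030-11-05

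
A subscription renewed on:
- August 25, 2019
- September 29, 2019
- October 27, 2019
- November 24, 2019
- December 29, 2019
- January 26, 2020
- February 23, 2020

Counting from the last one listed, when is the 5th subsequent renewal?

Every date is a Sunday; gaps 35, 28, 28, 35, 28, 28 days.
Each is the last Sunday of its month (at least one falls on the 29th or later, ruling out '4th Sunday').
March 2020 ends with Sunday March 29, 2020.
Last Sunday of April 2020: April 26, 2020.
Last Sunday of May 2020: May 31, 2020.
Last Sunday of June 2020: June 28, 2020.
July 2020 ends with Sunday July 26, 2020.

July 26, 2020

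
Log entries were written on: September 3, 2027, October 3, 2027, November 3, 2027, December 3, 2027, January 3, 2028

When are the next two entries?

Gaps: 30, 31, 30, 31 days — not constant. Every event is on the 3rd of the month.
Pattern: the 3rd of each month.
February 2028: February 3, 2028.
Next: March 2028 → March 3, 2028.

February 3, 2028; March 3, 2028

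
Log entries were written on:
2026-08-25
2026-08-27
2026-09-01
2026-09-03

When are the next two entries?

Every event lands on a Tuesday or Thursday (gaps cycle 2, 5, 2).
So the schedule is: every Tuesday and Thursday.
Next Tuesday: 2026-09-08.
Next Thursday: 2026-09-10.

2026-09-08, 2026-09-10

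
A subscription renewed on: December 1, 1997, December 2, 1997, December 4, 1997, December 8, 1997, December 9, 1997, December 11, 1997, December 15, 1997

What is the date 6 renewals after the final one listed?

December 29, 1997

Every event lands on a Monday or Tuesday or Thursday (gaps cycle 1, 2, 4, 1, 2, 4).
So the schedule is: every Monday, Tuesday and Thursday.
Next Tuesday: December 16, 1997.
The following Thursday is December 18, 1997.
The following Monday is December 22, 1997.
The following Tuesday is December 23, 1997.
The following Thursday is December 25, 1997.
Next Monday: December 29, 1997.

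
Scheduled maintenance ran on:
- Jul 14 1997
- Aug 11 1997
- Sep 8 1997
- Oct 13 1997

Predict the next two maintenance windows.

Nov 10 1997, Dec 8 1997

Gaps: 28, 28, 35 days — a mix of 28 and 35. Every date is a Monday.
Each is the 2nd Monday of its month.
2nd Monday of November 1997: Nov 10 1997.
2nd Monday of December 1997: Dec 8 1997.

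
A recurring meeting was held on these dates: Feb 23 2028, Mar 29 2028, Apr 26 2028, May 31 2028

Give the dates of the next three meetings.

Jun 28 2028, Jul 26 2028, Aug 30 2028

These are Wednesdays with 35, 28, 35-day gaps.
Each is the final Wednesday of its month — Mar 29 2028 is past the 28th, so '4th Wednesday' doesn't fit.
June 2028 ends with Wednesday Jun 28 2028.
July 2028 ends with Wednesday Jul 26 2028.
August 2028 ends with Wednesday Aug 30 2028.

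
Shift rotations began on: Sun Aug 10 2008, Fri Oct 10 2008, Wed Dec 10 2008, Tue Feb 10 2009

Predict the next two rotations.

Gaps: 61, 61, 62 days — not constant. Every event is on the 10th of the month.
Pattern: the 10th of every 2 months.
April 2009: Fri Apr 10 2009.
June 2009: Wed Jun 10 2009.

Fri Apr 10 2009, Wed Jun 10 2009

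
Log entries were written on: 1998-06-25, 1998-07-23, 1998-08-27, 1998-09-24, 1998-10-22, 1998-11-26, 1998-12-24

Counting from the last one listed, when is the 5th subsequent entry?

These are Thursdays at 28- or 35-day spacing (28, 35, 28, 28, 35, 28).
The pattern: 4th Thursday of the month.
January 1999 — 4th Thursday is 1999-01-28.
February 1999 — 4th Thursday is 1999-02-25.
March 1999 — 4th Thursday is 1999-03-25.
4th Thursday of April 1999: 1999-04-22.
4th Thursday of May 1999: 1999-05-27.

1999-05-27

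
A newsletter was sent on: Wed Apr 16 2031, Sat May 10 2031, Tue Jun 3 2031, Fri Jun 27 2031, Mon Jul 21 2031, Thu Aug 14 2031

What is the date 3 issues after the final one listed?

Sat Oct 25 2031

The spacing is 24, 24, 24, 24, 24 days — always 24 days.
Thu Aug 14 2031 + 24 days = Sun Sep 7 2031.
Sun Sep 7 2031 + 24 days = Wed Oct 1 2031.
Wed Oct 1 2031 + 24 days = Sat Oct 25 2031.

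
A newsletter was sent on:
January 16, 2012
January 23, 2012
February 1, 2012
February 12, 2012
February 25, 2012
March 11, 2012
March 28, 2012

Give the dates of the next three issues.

Intervals are 7, 9, 11, 13, 15, 17 days — an arithmetic progression with common difference 2.
Next gap: 19 days. March 28, 2012 + 19 days = April 16, 2012.
Next gap: 21 days. April 16, 2012 + 21 days = May 7, 2012.
Next gap: 23 days. May 7, 2012 + 23 days = May 30, 2012.

April 16, 2012; May 7, 2012; May 30, 2012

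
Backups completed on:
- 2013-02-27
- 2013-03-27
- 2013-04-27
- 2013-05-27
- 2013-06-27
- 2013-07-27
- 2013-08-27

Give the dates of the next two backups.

2013-09-27, 2013-10-27

Each date is the 27th; the gaps (28, 31, 30, 31, 30, 31) track the month lengths.
The rule is the 27th of each month.
September 2013: 2013-09-27.
October 2013: 2013-10-27.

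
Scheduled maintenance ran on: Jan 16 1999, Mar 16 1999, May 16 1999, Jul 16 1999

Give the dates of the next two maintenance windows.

The day-of-month is always 16 (59, 61, 61 days between events).
So this recurs on the 16th of every 2 months.
September 1999: Sep 16 1999.
November 1999: Nov 16 1999.

Sep 16 1999, Nov 16 1999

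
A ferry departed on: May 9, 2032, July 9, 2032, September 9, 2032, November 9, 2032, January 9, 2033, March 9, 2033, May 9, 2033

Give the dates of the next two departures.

Each date is the 9th; the gaps (61, 62, 61, 61, 59, 61) track the month lengths.
The rule is the 9th of every 2 months.
July 2033: July 9, 2033.
Next: September 2033 → September 9, 2033.

July 9, 2033; September 9, 2033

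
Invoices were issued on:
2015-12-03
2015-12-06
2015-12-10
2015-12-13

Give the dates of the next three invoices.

2015-12-17, 2015-12-20, 2015-12-24

Gaps: 3, 4, 3 days — not constant, but cyclic with period 2.
The events fall on every Thursday and Sunday.
The following Thursday is 2015-12-17.
The following Sunday is 2015-12-20.
The following Thursday is 2015-12-24.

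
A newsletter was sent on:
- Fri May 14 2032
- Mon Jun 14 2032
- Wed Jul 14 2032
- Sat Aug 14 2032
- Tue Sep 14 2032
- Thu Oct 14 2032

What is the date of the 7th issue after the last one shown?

Sat May 14 2033

Gaps: 31, 30, 31, 31, 30 days — not constant. Every event is on the 14th of the month.
Pattern: the 14th of each month.
November 2032: Sun Nov 14 2032.
December 2032: Tue Dec 14 2032.
Next: January 2033 → Fri Jan 14 2033.
February 2033: Mon Feb 14 2033.
Next: March 2033 → Mon Mar 14 2033.
Next: April 2033 → Thu Apr 14 2033.
Next: May 2033 → Sat May 14 2033.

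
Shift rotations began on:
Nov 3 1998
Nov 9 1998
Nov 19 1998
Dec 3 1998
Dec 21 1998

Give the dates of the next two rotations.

The spacing grows by 4 each time: 6, 10, 14, 18 days.
Next gap: 22 days. Dec 21 1998 + 22 days = Jan 12 1999.
Next gap: 26 days. Jan 12 1999 + 26 days = Feb 7 1999.

Jan 12 1999, Feb 7 1999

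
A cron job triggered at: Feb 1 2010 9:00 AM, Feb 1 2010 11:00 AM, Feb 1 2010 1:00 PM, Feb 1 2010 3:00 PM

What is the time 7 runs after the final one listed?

Feb 2 2010 5:00 AM

Spacing: 2, 2, 2 h — constant 2 h.
Feb 1 2010 3:00 PM + 2 h = Feb 1 2010 5:00 PM.
Feb 1 2010 5:00 PM + 2 h = Feb 1 2010 7:00 PM.
Feb 1 2010 7:00 PM + 2 h = Feb 1 2010 9:00 PM.
Feb 1 2010 9:00 PM + 2 h = Feb 1 2010 11:00 PM.
Feb 1 2010 11:00 PM + 2 h = Feb 2 2010 1:00 AM.
Feb 2 2010 1:00 AM + 2 h = Feb 2 2010 3:00 AM.
Feb 2 2010 3:00 AM + 2 h = Feb 2 2010 5:00 AM.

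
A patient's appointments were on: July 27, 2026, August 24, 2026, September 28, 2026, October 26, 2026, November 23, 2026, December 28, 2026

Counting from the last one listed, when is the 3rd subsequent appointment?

March 22, 2027

Gaps: 28, 35, 28, 28, 35 days — a mix of 28 and 35. Every date is a Monday.
Each is the 4th Monday of its month.
4th Monday of January 2027: January 25, 2027.
4th Monday of February 2027: February 22, 2027.
March 2027 — 4th Monday is March 22, 2027.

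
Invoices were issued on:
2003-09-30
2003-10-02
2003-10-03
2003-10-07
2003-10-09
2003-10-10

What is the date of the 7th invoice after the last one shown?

The gap pattern 2, 1, 4, 2, 1 repeats every 3 events.
These are the Tuesdays, Thursdays and Fridays of each week.
The following Tuesday is 2003-10-14.
Next Thursday: 2003-10-16.
Next Friday: 2003-10-17.
The following Tuesday is 2003-10-21.
Next Thursday: 2003-10-23.
The following Friday is 2003-10-24.
Next Tuesday: 2003-10-28.

2003-10-28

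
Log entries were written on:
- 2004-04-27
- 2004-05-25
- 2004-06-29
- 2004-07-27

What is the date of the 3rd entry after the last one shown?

2004-10-26

Every date is a Tuesday; gaps 28, 35, 28 days.
Each is the last Tuesday of its month (at least one falls on the 29th or later, ruling out '4th Tuesday').
Last Tuesday of August 2004: 2004-08-31.
September 2004 ends with Tuesday 2004-09-28.
October 2004 ends with Tuesday 2004-10-26.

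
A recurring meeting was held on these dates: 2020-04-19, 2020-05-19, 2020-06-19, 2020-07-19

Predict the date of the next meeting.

The day-of-month is always 19 (30, 31, 30 days between events).
So this recurs on the 19th of each month.
August 2020: 2020-08-19.

2020-08-19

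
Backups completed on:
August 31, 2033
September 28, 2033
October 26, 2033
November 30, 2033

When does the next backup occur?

All Wednesdays; the gaps (28, 28, 35) vary with month length.
This is the last Wednesday of each month.
December 2033 ends with Wednesday December 28, 2033.

December 28, 2033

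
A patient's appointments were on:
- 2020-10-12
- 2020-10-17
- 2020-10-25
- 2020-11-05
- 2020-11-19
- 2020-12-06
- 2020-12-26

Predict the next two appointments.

2021-01-18, 2021-02-13

Intervals are 5, 8, 11, 14, 17, 20 days — an arithmetic progression with common difference 3.
Next gap: 23 days. 2020-12-26 + 23 days = 2021-01-18.
Next gap: 26 days. 2021-01-18 + 26 days = 2021-02-13.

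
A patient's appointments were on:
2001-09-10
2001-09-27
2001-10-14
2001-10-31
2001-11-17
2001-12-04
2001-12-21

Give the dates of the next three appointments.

2002-01-07, 2002-01-24, 2002-02-10

The spacing is 17, 17, 17, 17, 17, 17 days — always 17 days.
2001-12-21 + 17 days = 2002-01-07.
2002-01-07 + 17 days = 2002-01-24.
2002-01-24 + 17 days = 2002-02-10.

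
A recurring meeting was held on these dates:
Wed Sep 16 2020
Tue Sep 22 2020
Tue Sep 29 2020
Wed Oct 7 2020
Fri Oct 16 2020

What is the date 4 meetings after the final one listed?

The spacing grows by 1 each time: 6, 7, 8, 9 days.
Next gap: 10 days. Fri Oct 16 2020 + 10 days = Mon Oct 26 2020.
Next gap: 11 days. Mon Oct 26 2020 + 11 days = Fri Nov 6 2020.
Next gap: 12 days. Fri Nov 6 2020 + 12 days = Wed Nov 18 2020.
Next gap: 13 days. Wed Nov 18 2020 + 13 days = Tue Dec 1 2020.

Tue Dec 1 2020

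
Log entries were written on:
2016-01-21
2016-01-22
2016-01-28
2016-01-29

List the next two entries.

Gaps: 1, 6, 1 days — not constant, but cyclic with period 2.
The events fall on every Thursday and Friday.
Next Thursday: 2016-02-04.
Next Friday: 2016-02-05.

2016-02-04, 2016-02-05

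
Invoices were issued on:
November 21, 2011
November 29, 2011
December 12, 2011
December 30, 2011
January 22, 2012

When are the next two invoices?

Gaps: 8, 13, 18, 23 days — each gap is 5 larger than the previous one.
Next gap: 28 days. January 22, 2012 + 28 days = February 19, 2012.
Next gap: 33 days. February 19, 2012 + 33 days = March 23, 2012.

February 19, 2012; March 23, 2012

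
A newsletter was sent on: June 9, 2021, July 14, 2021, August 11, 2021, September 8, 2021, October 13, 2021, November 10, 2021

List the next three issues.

December 8, 2021; January 12, 2022; February 9, 2022

Gaps: 35, 28, 28, 35, 28 days — a mix of 28 and 35. Every date is a Wednesday.
Each is the 2nd Wednesday of its month.
2nd Wednesday of December 2021: December 8, 2021.
January 2022 — 2nd Wednesday is January 12, 2022.
February 2022 — 2nd Wednesday is February 9, 2022.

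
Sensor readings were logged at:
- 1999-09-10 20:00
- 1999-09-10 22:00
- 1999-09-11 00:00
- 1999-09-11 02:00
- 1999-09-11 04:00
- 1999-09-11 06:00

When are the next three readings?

1999-09-11 08:00, 1999-09-11 10:00, 1999-09-11 12:00

Spacing: 2, 2, 2, 2, 2 h — constant 2 h.
1999-09-11 06:00 + 2 h = 1999-09-11 08:00.
1999-09-11 08:00 + 2 h = 1999-09-11 10:00.
1999-09-11 10:00 + 2 h = 1999-09-11 12:00.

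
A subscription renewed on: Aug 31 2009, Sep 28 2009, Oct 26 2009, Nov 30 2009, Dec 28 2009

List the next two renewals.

All Mondays; the gaps (28, 28, 35, 28) vary with month length.
This is the last Monday of each month.
Last Monday of January 2010: Jan 25 2010.
Last Monday of February 2010: Feb 22 2010.

Jan 25 2010, Feb 22 2010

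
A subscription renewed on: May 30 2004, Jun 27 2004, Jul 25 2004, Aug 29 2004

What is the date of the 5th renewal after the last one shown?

Jan 30 2005

These are Sundays with 28, 28, 35-day gaps.
Each is the final Sunday of its month — May 30 2004 is past the 28th, so '4th Sunday' doesn't fit.
September 2004 ends with Sunday Sep 26 2004.
Last Sunday of October 2004: Oct 31 2004.
Last Sunday of November 2004: Nov 28 2004.
December 2004 ends with Sunday Dec 26 2004.
Last Sunday of January 2005: Jan 30 2005.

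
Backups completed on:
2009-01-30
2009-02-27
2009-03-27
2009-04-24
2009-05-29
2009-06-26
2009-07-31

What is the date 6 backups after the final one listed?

These are Fridays with 28, 28, 28, 35, 28, 35-day gaps.
Each is the final Friday of its month — 2009-01-30 is past the 28th, so '4th Friday' doesn't fit.
Last Friday of August 2009: 2009-08-28.
Last Friday of September 2009: 2009-09-25.
October 2009 ends with Friday 2009-10-30.
Last Friday of November 2009: 2009-11-27.
Last Friday of December 2009: 2009-12-25.
January 2010 ends with Friday 2010-01-29.

2010-01-29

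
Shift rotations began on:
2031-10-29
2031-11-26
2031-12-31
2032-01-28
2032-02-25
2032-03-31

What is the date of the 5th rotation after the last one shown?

2032-08-25

All Wednesdays; the gaps (28, 35, 28, 28, 35) vary with month length.
This is the last Wednesday of each month.
April 2032 ends with Wednesday 2032-04-28.
Last Wednesday of May 2032: 2032-05-26.
June 2032 ends with Wednesday 2032-06-30.
Last Wednesday of July 2032: 2032-07-28.
Last Wednesday of August 2032: 2032-08-25.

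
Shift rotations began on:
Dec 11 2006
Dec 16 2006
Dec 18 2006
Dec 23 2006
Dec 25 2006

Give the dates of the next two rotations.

Every event lands on a Monday or Saturday (gaps cycle 5, 2, 5, 2).
So the schedule is: every Monday and Saturday.
The following Saturday is Dec 30 2006.
Next Monday: Jan 1 2007.

Dec 30 2006, Jan 1 2007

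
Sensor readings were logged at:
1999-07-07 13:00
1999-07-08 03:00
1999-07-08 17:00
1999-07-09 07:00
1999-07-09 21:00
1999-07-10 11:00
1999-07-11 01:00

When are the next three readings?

The interval is a steady 14 hours (14, 14, 14, 14, 14, 14).
1999-07-11 01:00 + 14 h = 1999-07-11 15:00.
1999-07-11 15:00 + 14 h = 1999-07-12 05:00.
1999-07-12 05:00 + 14 h = 1999-07-12 19:00.

1999-07-11 15:00, 1999-07-12 05:00, 1999-07-12 19:00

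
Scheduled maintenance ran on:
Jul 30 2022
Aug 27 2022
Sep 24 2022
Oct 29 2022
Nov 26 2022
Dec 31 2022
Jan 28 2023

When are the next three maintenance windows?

All Saturdays; the gaps (28, 28, 35, 28, 35, 28) vary with month length.
This is the last Saturday of each month.
Last Saturday of February 2023: Feb 25 2023.
Last Saturday of March 2023: Mar 25 2023.
Last Saturday of April 2023: Apr 29 2023.

Feb 25 2023, Mar 25 2023, Apr 29 2023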